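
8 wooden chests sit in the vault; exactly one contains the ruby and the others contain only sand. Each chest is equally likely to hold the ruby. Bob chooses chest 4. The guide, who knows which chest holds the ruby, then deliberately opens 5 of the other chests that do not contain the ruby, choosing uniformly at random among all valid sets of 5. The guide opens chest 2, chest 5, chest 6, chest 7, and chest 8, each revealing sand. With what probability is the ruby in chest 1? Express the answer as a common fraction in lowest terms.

7/16

Consider each possible location of the ruby in turn.
If it is in either of chests 1 and 3 (prior 1/8 each): the guide has 6 equally likely choices, so probability 1/6; weight (1/8)·(1/6) = 1/48 each.
If it is in any of chests 2, 5, 6, 7, and 8 (prior 1/8 each): that chest was opened and seen not to hold the prize — ruled out; weight (1/8)·0 = 0 each.
If it is in chest 4 (prior 1/8): the guide has 21 equally likely choices, so probability 1/21; weight (1/8)·(1/21) = 1/168.
The weights sum to 1/21.
So P(the ruby in chest 1 | the guide opened chest 2, chest 5, chest 6, chest 7, and chest 8) = (1/48) / (1/21) = 7/16.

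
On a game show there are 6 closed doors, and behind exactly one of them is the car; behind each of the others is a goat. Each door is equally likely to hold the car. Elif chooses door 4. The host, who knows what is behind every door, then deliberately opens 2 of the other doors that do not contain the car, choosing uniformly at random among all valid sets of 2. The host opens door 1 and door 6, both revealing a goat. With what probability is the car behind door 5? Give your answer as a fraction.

5/18

Condition on the true location of the car.
If it is behind either of doors 1 and 6 (prior 1/6 each): that door was opened and seen not to hold the prize — ruled out; weight (1/6)·0 = 0 each.
If it is behind any of doors 2, 3, and 5 (prior 1/6 each): the host has 6 equally likely choices, so probability 1/6; weight (1/6)·(1/6) = 1/36 each.
If it is behind door 4 (prior 1/6): the host has 10 equally likely choices, so probability 1/10; weight (1/6)·(1/10) = 1/60.
The weights sum to 1/10.
So P(the car behind door 5 | the host opened door 1 and door 6) = (1/36) / (1/10) = 5/18.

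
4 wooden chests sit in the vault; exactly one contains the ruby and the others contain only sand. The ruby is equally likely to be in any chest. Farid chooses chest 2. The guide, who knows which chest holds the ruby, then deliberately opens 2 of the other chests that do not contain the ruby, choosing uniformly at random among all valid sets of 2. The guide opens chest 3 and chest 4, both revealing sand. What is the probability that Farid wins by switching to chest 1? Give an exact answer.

3/4

Apply Bayes' rule, conditioning on where the ruby actually is.
If it is in chest 1 (prior 1/4): the guide has no choice, probability 1; weight (1/4)·1 = 1/4.
If it is in chest 2 (prior 1/4): the guide has 3 equally likely choices, so probability 1/3; weight (1/4)·(1/3) = 1/12.
If it is in either of chests 3 and 4 (prior 1/4 each): that chest was opened and seen not to hold the prize — ruled out; weight (1/4)·0 = 0 each.
The weights sum to 1/3.
So P(the ruby in chest 1 | the guide opened chest 3 and chest 4) = (1/4) / (1/3) = 3/4.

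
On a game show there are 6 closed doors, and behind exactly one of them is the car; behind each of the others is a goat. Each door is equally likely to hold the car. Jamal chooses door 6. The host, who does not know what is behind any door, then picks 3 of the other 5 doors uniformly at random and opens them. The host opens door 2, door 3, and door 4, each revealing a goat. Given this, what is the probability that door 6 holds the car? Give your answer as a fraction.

Consider each possible location of the car in turn.
If it is behind any of doors 1, 5, and 6 (prior 1/6 each): the host picks exactly this set with probability 1/10 regardless, and none is the prize; weight (1/6)·(1/10) = 1/60 each.
If it is behind any of doors 2, 3, and 4 (prior 1/6 each): that door was opened and seen not to hold the prize — ruled out; weight (1/6)·0 = 0 each.
The weights sum to 1/20.
So P(the car behind door 6 | the host opened door 2, door 3, and door 4) = (1/60) / (1/20) = 1/3.

1/3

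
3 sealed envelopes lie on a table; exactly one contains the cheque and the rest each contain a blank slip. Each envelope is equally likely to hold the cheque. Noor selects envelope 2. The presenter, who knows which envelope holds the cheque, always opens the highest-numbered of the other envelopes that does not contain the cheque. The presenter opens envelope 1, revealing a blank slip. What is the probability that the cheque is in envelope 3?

Condition on the true location of the cheque.
If it is in envelope 1 (prior 1/3): the presenter opened envelope 1, so this case is ruled out; weight (1/3)·0 = 0.
If it is in envelope 2 (prior 1/3): the presenter would have opened envelope 3 instead, probability 0; weight (1/3)·0 = 0.
If it is in envelope 3 (prior 1/3): envelope 1 is the highest-numbered option available, probability 1; weight (1/3)·1 = 1/3.
The weights sum to 1/3.
So P(the cheque in envelope 3 | the presenter opened envelope 1) = (1/3) / (1/3) = 1.

1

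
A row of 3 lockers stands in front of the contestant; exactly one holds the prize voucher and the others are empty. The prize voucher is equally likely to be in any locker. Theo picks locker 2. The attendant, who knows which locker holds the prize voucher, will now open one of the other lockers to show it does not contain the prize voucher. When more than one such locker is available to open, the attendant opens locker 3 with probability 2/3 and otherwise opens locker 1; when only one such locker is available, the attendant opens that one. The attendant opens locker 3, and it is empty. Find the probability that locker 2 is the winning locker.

2/5

Apply Bayes' rule, conditioning on where the prize voucher actually is.
If it is in locker 1 (prior 1/3): only locker 3 is available, probability 1; weight (1/3)·1 = 1/3.
If it is in locker 2 (prior 1/3): locker 3 is available, opened with probability 2/3; weight (1/3)·(2/3) = 2/9.
If it is in locker 3 (prior 1/3): the attendant opened locker 3, so this case is ruled out; weight (1/3)·0 = 0.
The weights sum to 5/9.
So P(the prize voucher in locker 2 | the attendant opened locker 3) = (2/9) / (5/9) = 2/5.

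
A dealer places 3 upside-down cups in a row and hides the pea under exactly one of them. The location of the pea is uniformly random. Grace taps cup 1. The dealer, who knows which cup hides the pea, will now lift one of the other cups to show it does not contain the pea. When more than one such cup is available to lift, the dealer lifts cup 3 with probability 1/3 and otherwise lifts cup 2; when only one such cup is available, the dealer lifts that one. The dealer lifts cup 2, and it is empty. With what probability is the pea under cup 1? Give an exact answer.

2/5

Apply Bayes' rule, conditioning on where the pea actually is.
If it is under cup 1 (prior 1/3): cup 3 is available but not opened, probability 2/3; weight (1/3)·(2/3) = 2/9.
If it is under cup 2 (prior 1/3): the dealer opened cup 2, so this case is ruled out; weight (1/3)·0 = 0.
If it is under cup 3 (prior 1/3): only cup 2 is available, probability 1; weight (1/3)·1 = 1/3.
The weights sum to 5/9.
So P(the pea under cup 1 | the dealer opened cup 2) = (2/9) / (5/9) = 2/5.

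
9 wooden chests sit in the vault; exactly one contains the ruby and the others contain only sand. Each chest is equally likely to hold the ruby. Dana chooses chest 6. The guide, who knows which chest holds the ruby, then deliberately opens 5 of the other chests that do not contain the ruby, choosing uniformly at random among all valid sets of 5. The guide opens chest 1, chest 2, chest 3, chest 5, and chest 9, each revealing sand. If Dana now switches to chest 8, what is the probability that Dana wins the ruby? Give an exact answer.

Consider each possible location of the ruby in turn.
If it is in any of chests 1, 2, 3, 5, and 9 (prior 1/9 each): that chest was opened and seen not to hold the prize — ruled out; weight (1/9)·0 = 0 each.
If it is in any of chests 4, 7, and 8 (prior 1/9 each): the guide has 21 equally likely choices, so probability 1/21; weight (1/9)·(1/21) = 1/189 each.
If it is in chest 6 (prior 1/9): the guide has 56 equally likely choices, so probability 1/56; weight (1/9)·(1/56) = 1/504.
The weights sum to 1/56.
So P(the ruby in chest 8 | the guide opened chest 1, chest 2, chest 3, chest 5, and chest 9) = (1/189) / (1/56) = 8/27.

8/27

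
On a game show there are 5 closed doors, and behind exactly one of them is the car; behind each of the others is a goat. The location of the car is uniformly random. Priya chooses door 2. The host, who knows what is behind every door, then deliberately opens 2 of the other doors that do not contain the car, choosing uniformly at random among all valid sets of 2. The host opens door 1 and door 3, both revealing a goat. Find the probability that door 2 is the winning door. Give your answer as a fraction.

Apply Bayes' rule, conditioning on where the car actually is.
If it is behind either of doors 1 and 3 (prior 1/5 each): that door was opened and seen not to hold the prize — ruled out; weight (1/5)·0 = 0 each.
If it is behind door 2 (prior 1/5): the host has 6 equally likely choices, so probability 1/6; weight (1/5)·(1/6) = 1/30.
If it is behind either of doors 4 and 5 (prior 1/5 each): the host has 3 equally likely choices, so probability 1/3; weight (1/5)·(1/3) = 1/15 each.
The weights sum to 1/6.
So P(the car behind door 2 | the host opened door 1 and door 3) = (1/30) / (1/6) = 1/5.

1/5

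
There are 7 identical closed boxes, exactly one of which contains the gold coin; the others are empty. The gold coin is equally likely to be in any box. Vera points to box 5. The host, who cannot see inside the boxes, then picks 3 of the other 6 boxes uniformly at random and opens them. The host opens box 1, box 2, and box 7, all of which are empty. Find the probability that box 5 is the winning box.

1/4

Condition on the true location of the gold coin.
If it is in any of boxes 1, 2, and 7 (prior 1/7 each): that box was opened and seen not to hold the prize — ruled out; weight (1/7)·0 = 0 each.
If it is in any of boxes 3, 4, 5, and 6 (prior 1/7 each): the host picks exactly this set with probability 1/20 regardless, and none is the prize; weight (1/7)·(1/20) = 1/140 each.
The weights sum to 1/35.
So P(the gold coin in box 5 | the host opened box 1, box 2, and box 7) = (1/140) / (1/35) = 1/4.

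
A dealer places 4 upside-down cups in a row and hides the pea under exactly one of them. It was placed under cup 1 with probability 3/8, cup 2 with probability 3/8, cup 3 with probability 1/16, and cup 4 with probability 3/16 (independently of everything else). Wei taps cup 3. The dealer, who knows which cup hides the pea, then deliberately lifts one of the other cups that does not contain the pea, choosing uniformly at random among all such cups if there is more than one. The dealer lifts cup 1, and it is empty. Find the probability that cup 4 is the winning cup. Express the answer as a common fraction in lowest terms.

9/29

Apply Bayes' rule, conditioning on where the pea actually is.
If it is under cup 1 (prior 3/8): the dealer opened cup 1, so this case is ruled out; weight (3/8)·0 = 0.
If it is under cup 2 (prior 3/8): the dealer has 2 equally likely choices, so probability 1/2; weight (3/8)·(1/2) = 3/16.
If it is under cup 3 (prior 1/16): the dealer has 3 equally likely choices, so probability 1/3; weight (1/16)·(1/3) = 1/48.
If it is under cup 4 (prior 3/16): the dealer has 2 equally likely choices, so probability 1/2; weight (3/16)·(1/2) = 3/32.
The weights sum to 29/96.
So P(the pea under cup 4 | the dealer opened cup 1) = (3/32) / (29/96) = 9/29.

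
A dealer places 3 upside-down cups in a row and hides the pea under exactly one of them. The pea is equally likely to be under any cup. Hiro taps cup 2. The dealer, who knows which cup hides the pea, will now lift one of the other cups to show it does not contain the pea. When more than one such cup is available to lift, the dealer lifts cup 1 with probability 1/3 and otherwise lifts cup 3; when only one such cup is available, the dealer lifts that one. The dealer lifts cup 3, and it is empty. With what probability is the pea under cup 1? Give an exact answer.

Apply Bayes' rule, conditioning on where the pea actually is.
If it is under cup 1 (prior 1/3): only cup 3 is available, probability 1; weight (1/3)·1 = 1/3.
If it is under cup 2 (prior 1/3): cup 1 is available but not opened, probability 2/3; weight (1/3)·(2/3) = 2/9.
If it is under cup 3 (prior 1/3): the dealer opened cup 3, so this case is ruled out; weight (1/3)·0 = 0.
The weights sum to 5/9.
So P(the pea under cup 1 | the dealer opened cup 3) = (1/3) / (5/9) = 3/5.

3/5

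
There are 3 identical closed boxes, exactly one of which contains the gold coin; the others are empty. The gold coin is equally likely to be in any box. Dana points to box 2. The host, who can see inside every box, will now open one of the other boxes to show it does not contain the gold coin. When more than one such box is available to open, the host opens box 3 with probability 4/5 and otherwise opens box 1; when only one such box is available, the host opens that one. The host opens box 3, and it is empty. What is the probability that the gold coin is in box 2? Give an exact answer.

Condition on the true location of the gold coin.
If it is in box 1 (prior 1/3): only box 3 is available, probability 1; weight (1/3)·1 = 1/3.
If it is in box 2 (prior 1/3): box 3 is available, opened with probability 4/5; weight (1/3)·(4/5) = 4/15.
If it is in box 3 (prior 1/3): the host opened box 3, so this case is ruled out; weight (1/3)·0 = 0.
The weights sum to 3/5.
So P(the gold coin in box 2 | the host opened box 3) = (4/15) / (3/5) = 4/9.

4/9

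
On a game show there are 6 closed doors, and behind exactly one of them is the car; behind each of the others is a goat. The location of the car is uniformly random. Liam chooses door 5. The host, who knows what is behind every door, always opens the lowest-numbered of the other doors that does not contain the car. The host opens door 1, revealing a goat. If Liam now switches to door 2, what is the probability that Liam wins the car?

1/5

Condition on the true location of the car.
If it is behind door 1 (prior 1/6): the host opened door 1, so this case is ruled out; weight (1/6)·0 = 0.
If it is behind any of doors 2, 3, 4, 5, and 6 (prior 1/6 each): door 1 is the lowest-numbered option available, probability 1; weight (1/6)·1 = 1/6 each.
The weights sum to 5/6.
So P(the car behind door 2 | the host opened door 1) = (1/6) / (5/6) = 1/5.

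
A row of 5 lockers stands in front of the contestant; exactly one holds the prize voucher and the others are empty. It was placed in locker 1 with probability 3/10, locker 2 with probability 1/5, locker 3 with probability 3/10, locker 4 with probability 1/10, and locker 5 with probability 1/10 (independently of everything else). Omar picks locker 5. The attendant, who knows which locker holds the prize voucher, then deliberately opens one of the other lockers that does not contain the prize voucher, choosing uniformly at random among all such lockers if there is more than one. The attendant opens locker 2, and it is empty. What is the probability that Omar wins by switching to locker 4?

4/31

Consider each possible location of the prize voucher in turn.
If it is in either of lockers 1 and 3 (prior 3/10 each): the attendant has 3 equally likely choices, so probability 1/3; weight (3/10)·(1/3) = 1/10 each.
If it is in locker 2 (prior 1/5): the attendant opened locker 2, so this case is ruled out; weight (1/5)·0 = 0.
If it is in locker 4 (prior 1/10): the attendant has 3 equally likely choices, so probability 1/3; weight (1/10)·(1/3) = 1/30.
If it is in locker 5 (prior 1/10): the attendant has 4 equally likely choices, so probability 1/4; weight (1/10)·(1/4) = 1/40.
The weights sum to 31/120.
So P(the prize voucher in locker 4 | the attendant opened locker 2) = (1/30) / (31/120) = 4/31.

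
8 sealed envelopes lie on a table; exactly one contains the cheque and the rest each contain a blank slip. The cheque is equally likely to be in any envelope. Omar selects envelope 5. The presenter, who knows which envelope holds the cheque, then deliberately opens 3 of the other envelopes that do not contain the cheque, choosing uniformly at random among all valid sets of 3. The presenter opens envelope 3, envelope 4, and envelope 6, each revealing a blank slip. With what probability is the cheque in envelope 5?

Consider each possible location of the cheque in turn.
If it is in any of envelopes 1, 2, 7, and 8 (prior 1/8 each): the presenter has 20 equally likely choices, so probability 1/20; weight (1/8)·(1/20) = 1/160 each.
If it is in any of envelopes 3, 4, and 6 (prior 1/8 each): that envelope was opened and seen not to hold the prize — ruled out; weight (1/8)·0 = 0 each.
If it is in envelope 5 (prior 1/8): the presenter has 35 equally likely choices, so probability 1/35; weight (1/8)·(1/35) = 1/280.
The weights sum to 1/35.
So P(the cheque in envelope 5 | the presenter opened envelope 3, envelope 4, and envelope 6) = (1/280) / (1/35) = 1/8.

1/8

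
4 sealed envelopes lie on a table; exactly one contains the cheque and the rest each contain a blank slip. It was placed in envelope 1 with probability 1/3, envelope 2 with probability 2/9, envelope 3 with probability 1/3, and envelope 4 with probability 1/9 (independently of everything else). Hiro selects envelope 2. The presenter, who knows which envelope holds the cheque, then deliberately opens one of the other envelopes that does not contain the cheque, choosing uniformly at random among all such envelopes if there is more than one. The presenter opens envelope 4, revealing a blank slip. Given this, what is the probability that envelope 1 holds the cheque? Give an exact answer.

Apply Bayes' rule, conditioning on where the cheque actually is.
If it is in either of envelopes 1 and 3 (prior 1/3 each): the presenter has 2 equally likely choices, so probability 1/2; weight (1/3)·(1/2) = 1/6 each.
If it is in envelope 2 (prior 2/9): the presenter has 3 equally likely choices, so probability 1/3; weight (2/9)·(1/3) = 2/27.
If it is in envelope 4 (prior 1/9): the presenter opened envelope 4, so this case is ruled out; weight (1/9)·0 = 0.
The weights sum to 11/27.
So P(the cheque in envelope 1 | the presenter opened envelope 4) = (1/6) / (11/27) = 9/22.

9/22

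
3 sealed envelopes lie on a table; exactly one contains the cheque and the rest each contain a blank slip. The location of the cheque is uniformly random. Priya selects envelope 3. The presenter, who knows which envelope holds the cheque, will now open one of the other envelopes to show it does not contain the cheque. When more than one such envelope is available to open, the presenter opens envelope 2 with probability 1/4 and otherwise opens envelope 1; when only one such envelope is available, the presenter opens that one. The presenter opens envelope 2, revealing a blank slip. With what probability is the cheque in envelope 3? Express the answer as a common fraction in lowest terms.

Apply Bayes' rule, conditioning on where the cheque actually is.
If it is in envelope 1 (prior 1/3): only envelope 2 is available, probability 1; weight (1/3)·1 = 1/3.
If it is in envelope 2 (prior 1/3): the presenter opened envelope 2, so this case is ruled out; weight (1/3)·0 = 0.
If it is in envelope 3 (prior 1/3): envelope 2 is available, opened with probability 1/4; weight (1/3)·(1/4) = 1/12.
The weights sum to 5/12.
So P(the cheque in envelope 3 | the presenter opened envelope 2) = (1/12) / (5/12) = 1/5.

1/5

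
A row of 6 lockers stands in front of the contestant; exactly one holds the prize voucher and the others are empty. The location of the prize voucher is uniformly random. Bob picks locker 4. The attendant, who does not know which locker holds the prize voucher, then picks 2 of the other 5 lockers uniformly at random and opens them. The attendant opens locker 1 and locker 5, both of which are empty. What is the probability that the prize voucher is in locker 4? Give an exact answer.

1/4

Consider each possible location of the prize voucher in turn.
If it is in either of lockers 1 and 5 (prior 1/6 each): that locker was opened and seen not to hold the prize — ruled out; weight (1/6)·0 = 0 each.
If it is in any of lockers 2, 3, 4, and 6 (prior 1/6 each): the attendant picks exactly this set with probability 1/10 regardless, and none is the prize; weight (1/6)·(1/10) = 1/60 each.
The weights sum to 1/15.
So P(the prize voucher in locker 4 | the attendant opened locker 1 and locker 5) = (1/60) / (1/15) = 1/4.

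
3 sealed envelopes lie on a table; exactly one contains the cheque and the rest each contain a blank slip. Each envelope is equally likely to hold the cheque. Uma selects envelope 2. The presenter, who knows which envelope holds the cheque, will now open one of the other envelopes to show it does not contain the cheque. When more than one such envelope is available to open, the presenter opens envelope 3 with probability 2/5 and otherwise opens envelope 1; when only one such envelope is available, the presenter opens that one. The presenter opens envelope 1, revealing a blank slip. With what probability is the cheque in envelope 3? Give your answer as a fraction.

5/8

Apply Bayes' rule, conditioning on where the cheque actually is.
If it is in envelope 1 (prior 1/3): the presenter opened envelope 1, so this case is ruled out; weight (1/3)·0 = 0.
If it is in envelope 2 (prior 1/3): envelope 3 is available but not opened, probability 3/5; weight (1/3)·(3/5) = 1/5.
If it is in envelope 3 (prior 1/3): only envelope 1 is available, probability 1; weight (1/3)·1 = 1/3.
The weights sum to 8/15.
So P(the cheque in envelope 3 | the presenter opened envelope 1) = (1/3) / (8/15) = 5/8.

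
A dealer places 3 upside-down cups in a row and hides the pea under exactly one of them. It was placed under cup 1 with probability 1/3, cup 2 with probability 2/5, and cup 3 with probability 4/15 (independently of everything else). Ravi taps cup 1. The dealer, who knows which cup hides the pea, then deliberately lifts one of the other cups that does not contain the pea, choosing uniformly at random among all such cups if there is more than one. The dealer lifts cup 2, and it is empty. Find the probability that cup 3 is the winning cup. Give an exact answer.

Condition on the true location of the pea.
If it is under cup 1 (prior 1/3): the dealer has 2 equally likely choices, so probability 1/2; weight (1/3)·(1/2) = 1/6.
If it is under cup 2 (prior 2/5): the dealer opened cup 2, so this case is ruled out; weight (2/5)·0 = 0.
If it is under cup 3 (prior 4/15): the dealer has no choice, probability 1; weight (4/15)·1 = 4/15.
The weights sum to 13/30.
So P(the pea under cup 3 | the dealer opened cup 2) = (4/15) / (13/30) = 8/13.

8/13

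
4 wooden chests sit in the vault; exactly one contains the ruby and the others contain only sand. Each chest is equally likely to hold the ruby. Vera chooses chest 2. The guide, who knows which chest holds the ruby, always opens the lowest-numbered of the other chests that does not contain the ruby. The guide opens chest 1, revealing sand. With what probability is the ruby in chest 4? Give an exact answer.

Apply Bayes' rule, conditioning on where the ruby actually is.
If it is in chest 1 (prior 1/4): the guide opened chest 1, so this case is ruled out; weight (1/4)·0 = 0.
If it is in any of chests 2, 3, and 4 (prior 1/4 each): chest 1 is the lowest-numbered option available, probability 1; weight (1/4)·1 = 1/4 each.
The weights sum to 3/4.
So P(the ruby in chest 4 | the guide opened chest 1) = (1/4) / (3/4) = 1/3.

1/3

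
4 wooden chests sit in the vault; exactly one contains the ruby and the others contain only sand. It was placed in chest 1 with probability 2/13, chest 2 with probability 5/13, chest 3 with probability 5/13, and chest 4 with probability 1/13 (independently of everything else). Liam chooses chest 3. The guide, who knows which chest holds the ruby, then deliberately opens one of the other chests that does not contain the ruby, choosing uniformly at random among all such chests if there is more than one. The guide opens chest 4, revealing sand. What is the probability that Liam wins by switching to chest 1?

Apply Bayes' rule, conditioning on where the ruby actually is.
If it is in chest 1 (prior 2/13): the guide has 2 equally likely choices, so probability 1/2; weight (2/13)·(1/2) = 1/13.
If it is in chest 2 (prior 5/13): the guide has 2 equally likely choices, so probability 1/2; weight (5/13)·(1/2) = 5/26.
If it is in chest 3 (prior 5/13): the guide has 3 equally likely choices, so probability 1/3; weight (5/13)·(1/3) = 5/39.
If it is in chest 4 (prior 1/13): the guide opened chest 4, so this case is ruled out; weight (1/13)·0 = 0.
The weights sum to 31/78.
So P(the ruby in chest 1 | the guide opened chest 4) = (1/13) / (31/78) = 6/31.

6/31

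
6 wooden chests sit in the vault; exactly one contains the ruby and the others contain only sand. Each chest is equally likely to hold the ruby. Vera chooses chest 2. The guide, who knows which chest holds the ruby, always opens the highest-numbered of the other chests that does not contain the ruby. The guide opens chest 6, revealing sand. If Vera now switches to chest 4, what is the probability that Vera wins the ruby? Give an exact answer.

Consider each possible location of the ruby in turn.
If it is in any of chests 1, 2, 3, 4, and 5 (prior 1/6 each): chest 6 is the highest-numbered option available, probability 1; weight (1/6)·1 = 1/6 each.
If it is in chest 6 (prior 1/6): the guide opened chest 6, so this case is ruled out; weight (1/6)·0 = 0.
The weights sum to 5/6.
So P(the ruby in chest 4 | the guide opened chest 6) = (1/6) / (5/6) = 1/5.

1/5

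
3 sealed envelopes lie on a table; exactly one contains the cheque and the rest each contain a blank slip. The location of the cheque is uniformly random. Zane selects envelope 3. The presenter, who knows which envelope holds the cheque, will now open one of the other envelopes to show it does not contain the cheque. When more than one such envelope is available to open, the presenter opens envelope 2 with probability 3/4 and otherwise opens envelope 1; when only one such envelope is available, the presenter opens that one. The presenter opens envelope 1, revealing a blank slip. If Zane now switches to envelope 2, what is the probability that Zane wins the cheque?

Consider each possible location of the cheque in turn.
If it is in envelope 1 (prior 1/3): the presenter opened envelope 1, so this case is ruled out; weight (1/3)·0 = 0.
If it is in envelope 2 (prior 1/3): only envelope 1 is available, probability 1; weight (1/3)·1 = 1/3.
If it is in envelope 3 (prior 1/3): envelope 2 is available but not opened, probability 1/4; weight (1/3)·(1/4) = 1/12.
The weights sum to 5/12.
So P(the cheque in envelope 2 | the presenter opened envelope 1) = (1/3) / (5/12) = 4/5.

4/5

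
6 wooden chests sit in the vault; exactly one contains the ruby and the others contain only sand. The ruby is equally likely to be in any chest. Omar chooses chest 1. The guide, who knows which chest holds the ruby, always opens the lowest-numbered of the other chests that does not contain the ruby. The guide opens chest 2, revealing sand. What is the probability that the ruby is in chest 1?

1/5

Apply Bayes' rule, conditioning on where the ruby actually is.
If it is in any of chests 1, 3, 4, 5, and 6 (prior 1/6 each): chest 2 is the lowest-numbered option available, probability 1; weight (1/6)·1 = 1/6 each.
If it is in chest 2 (prior 1/6): the guide opened chest 2, so this case is ruled out; weight (1/6)·0 = 0.
The weights sum to 5/6.
So P(the ruby in chest 1 | the guide opened chest 2) = (1/6) / (5/6) = 1/5.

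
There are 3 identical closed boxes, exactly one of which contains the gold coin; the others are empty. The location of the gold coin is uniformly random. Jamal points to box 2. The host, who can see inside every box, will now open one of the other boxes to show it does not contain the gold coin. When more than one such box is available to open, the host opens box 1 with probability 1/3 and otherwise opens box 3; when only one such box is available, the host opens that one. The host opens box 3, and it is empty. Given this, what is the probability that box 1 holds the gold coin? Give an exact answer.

Apply Bayes' rule, conditioning on where the gold coin actually is.
If it is in box 1 (prior 1/3): only box 3 is available, probability 1; weight (1/3)·1 = 1/3.
If it is in box 2 (prior 1/3): box 1 is available but not opened, probability 2/3; weight (1/3)·(2/3) = 2/9.
If it is in box 3 (prior 1/3): the host opened box 3, so this case is ruled out; weight (1/3)·0 = 0.
The weights sum to 5/9.
So P(the gold coin in box 1 | the host opened box 3) = (1/3) / (5/9) = 3/5.

3/5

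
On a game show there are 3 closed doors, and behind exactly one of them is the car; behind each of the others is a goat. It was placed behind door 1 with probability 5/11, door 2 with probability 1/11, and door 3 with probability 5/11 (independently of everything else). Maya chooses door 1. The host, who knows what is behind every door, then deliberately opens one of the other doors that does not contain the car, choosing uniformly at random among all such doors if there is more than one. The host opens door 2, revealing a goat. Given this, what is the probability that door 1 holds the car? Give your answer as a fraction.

1/3

Consider each possible location of the car in turn.
If it is behind door 1 (prior 5/11): the host has 2 equally likely choices, so probability 1/2; weight (5/11)·(1/2) = 5/22.
If it is behind door 2 (prior 1/11): the host opened door 2, so this case is ruled out; weight (1/11)·0 = 0.
If it is behind door 3 (prior 5/11): the host has no choice, probability 1; weight (5/11)·1 = 5/11.
The weights sum to 15/22.
So P(the car behind door 1 | the host opened door 2) = (5/22) / (15/22) = 1/3.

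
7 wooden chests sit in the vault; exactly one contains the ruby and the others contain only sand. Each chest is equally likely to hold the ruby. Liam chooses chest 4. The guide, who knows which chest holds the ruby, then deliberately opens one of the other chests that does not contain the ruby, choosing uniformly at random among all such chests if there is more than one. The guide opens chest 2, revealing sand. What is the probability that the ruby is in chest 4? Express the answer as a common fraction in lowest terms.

Consider each possible location of the ruby in turn.
If it is in any of chests 1, 3, 5, 6, and 7 (prior 1/7 each): the guide has 5 equally likely choices, so probability 1/5; weight (1/7)·(1/5) = 1/35 each.
If it is in chest 2 (prior 1/7): the guide opened chest 2, so this case is ruled out; weight (1/7)·0 = 0.
If it is in chest 4 (prior 1/7): the guide has 6 equally likely choices, so probability 1/6; weight (1/7)·(1/6) = 1/42.
The weights sum to 1/6.
So P(the ruby in chest 4 | the guide opened chest 2) = (1/42) / (1/6) = 1/7.

1/7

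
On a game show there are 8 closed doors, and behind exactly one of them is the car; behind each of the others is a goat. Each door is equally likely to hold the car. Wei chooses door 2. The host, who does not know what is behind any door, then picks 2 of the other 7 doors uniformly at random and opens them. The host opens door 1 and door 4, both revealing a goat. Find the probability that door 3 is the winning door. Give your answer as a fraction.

Because the host chose which doors to open without knowing where the car is, the choice is independent of the prize location. Learning that none of the 2 opened doors holds the car simply rules out those 2 locations and leaves the remaining 6 doors still equally likely by symmetry.
So P(the car behind door 3) = 1/6.

1/6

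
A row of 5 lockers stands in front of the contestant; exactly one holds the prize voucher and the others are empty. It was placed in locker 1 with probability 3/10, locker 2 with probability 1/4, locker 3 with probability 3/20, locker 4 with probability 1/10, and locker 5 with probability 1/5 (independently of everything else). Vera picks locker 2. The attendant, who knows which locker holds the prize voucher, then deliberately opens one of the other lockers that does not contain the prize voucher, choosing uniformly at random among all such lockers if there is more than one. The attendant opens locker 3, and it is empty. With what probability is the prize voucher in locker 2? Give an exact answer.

5/21

Consider each possible location of the prize voucher in turn.
If it is in locker 1 (prior 3/10): the attendant has 3 equally likely choices, so probability 1/3; weight (3/10)·(1/3) = 1/10.
If it is in locker 2 (prior 1/4): the attendant has 4 equally likely choices, so probability 1/4; weight (1/4)·(1/4) = 1/16.
If it is in locker 3 (prior 3/20): the attendant opened locker 3, so this case is ruled out; weight (3/20)·0 = 0.
If it is in locker 4 (prior 1/10): the attendant has 3 equally likely choices, so probability 1/3; weight (1/10)·(1/3) = 1/30.
If it is in locker 5 (prior 1/5): the attendant has 3 equally likely choices, so probability 1/3; weight (1/5)·(1/3) = 1/15.
The weights sum to 21/80.
So P(the prize voucher in locker 2 | the attendant opened locker 3) = (1/16) / (21/80) = 5/21.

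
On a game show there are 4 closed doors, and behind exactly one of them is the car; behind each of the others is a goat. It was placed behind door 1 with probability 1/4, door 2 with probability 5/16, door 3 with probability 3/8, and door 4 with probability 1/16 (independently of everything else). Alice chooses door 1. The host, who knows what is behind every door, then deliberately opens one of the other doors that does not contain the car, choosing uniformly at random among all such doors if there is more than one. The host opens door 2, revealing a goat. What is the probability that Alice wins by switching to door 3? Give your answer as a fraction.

18/29

Condition on the true location of the car.
If it is behind door 1 (prior 1/4): the host has 3 equally likely choices, so probability 1/3; weight (1/4)·(1/3) = 1/12.
If it is behind door 2 (prior 5/16): the host opened door 2, so this case is ruled out; weight (5/16)·0 = 0.
If it is behind door 3 (prior 3/8): the host has 2 equally likely choices, so probability 1/2; weight (3/8)·(1/2) = 3/16.
If it is behind door 4 (prior 1/16): the host has 2 equally likely choices, so probability 1/2; weight (1/16)·(1/2) = 1/32.
The weights sum to 29/96.
So P(the car behind door 3 | the host opened door 2) = (3/16) / (29/96) = 18/29.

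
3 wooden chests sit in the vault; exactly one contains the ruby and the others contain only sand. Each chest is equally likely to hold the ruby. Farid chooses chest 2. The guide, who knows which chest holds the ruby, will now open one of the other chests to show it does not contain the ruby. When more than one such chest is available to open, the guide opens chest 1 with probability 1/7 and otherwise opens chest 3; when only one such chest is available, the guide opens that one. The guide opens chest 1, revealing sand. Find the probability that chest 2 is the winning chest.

1/8

Consider each possible location of the ruby in turn.
If it is in chest 1 (prior 1/3): the guide opened chest 1, so this case is ruled out; weight (1/3)·0 = 0.
If it is in chest 2 (prior 1/3): chest 1 is available, opened with probability 1/7; weight (1/3)·(1/7) = 1/21.
If it is in chest 3 (prior 1/3): only chest 1 is available, probability 1; weight (1/3)·1 = 1/3.
The weights sum to 8/21.
So P(the ruby in chest 2 | the guide opened chest 1) = (1/21) / (8/21) = 1/8.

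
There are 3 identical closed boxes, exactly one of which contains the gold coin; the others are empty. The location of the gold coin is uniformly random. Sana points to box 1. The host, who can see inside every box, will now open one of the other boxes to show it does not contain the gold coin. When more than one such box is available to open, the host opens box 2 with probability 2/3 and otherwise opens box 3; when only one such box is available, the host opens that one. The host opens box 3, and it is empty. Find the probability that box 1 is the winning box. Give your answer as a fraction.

1/4

Apply Bayes' rule, conditioning on where the gold coin actually is.
If it is in box 1 (prior 1/3): box 2 is available but not opened, probability 1/3; weight (1/3)·(1/3) = 1/9.
If it is in box 2 (prior 1/3): only box 3 is available, probability 1; weight (1/3)·1 = 1/3.
If it is in box 3 (prior 1/3): the host opened box 3, so this case is ruled out; weight (1/3)·0 = 0.
The weights sum to 4/9.
So P(the gold coin in box 1 | the host opened box 3) = (1/9) / (4/9) = 1/4.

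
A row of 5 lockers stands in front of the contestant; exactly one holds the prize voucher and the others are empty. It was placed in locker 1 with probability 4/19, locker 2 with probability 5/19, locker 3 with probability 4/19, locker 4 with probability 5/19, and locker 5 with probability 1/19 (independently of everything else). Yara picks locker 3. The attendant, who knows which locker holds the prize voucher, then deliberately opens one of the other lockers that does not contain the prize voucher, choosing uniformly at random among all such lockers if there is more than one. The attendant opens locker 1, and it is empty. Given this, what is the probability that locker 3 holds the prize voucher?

Condition on the true location of the prize voucher.
If it is in locker 1 (prior 4/19): the attendant opened locker 1, so this case is ruled out; weight (4/19)·0 = 0.
If it is in either of lockers 2 and 4 (prior 5/19 each): the attendant has 3 equally likely choices, so probability 1/3; weight (5/19)·(1/3) = 5/57 each.
If it is in locker 3 (prior 4/19): the attendant has 4 equally likely choices, so probability 1/4; weight (4/19)·(1/4) = 1/19.
If it is in locker 5 (prior 1/19): the attendant has 3 equally likely choices, so probability 1/3; weight (1/19)·(1/3) = 1/57.
The weights sum to 14/57.
So P(the prize voucher in locker 3 | the attendant opened locker 1) = (1/19) / (14/57) = 3/14.

3/14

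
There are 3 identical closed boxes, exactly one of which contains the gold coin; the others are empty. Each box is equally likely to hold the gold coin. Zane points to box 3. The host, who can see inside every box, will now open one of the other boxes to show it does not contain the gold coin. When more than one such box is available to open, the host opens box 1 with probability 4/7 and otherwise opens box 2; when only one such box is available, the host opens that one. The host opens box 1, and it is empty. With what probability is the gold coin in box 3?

Apply Bayes' rule, conditioning on where the gold coin actually is.
If it is in box 1 (prior 1/3): the host opened box 1, so this case is ruled out; weight (1/3)·0 = 0.
If it is in box 2 (prior 1/3): only box 1 is available, probability 1; weight (1/3)·1 = 1/3.
If it is in box 3 (prior 1/3): box 1 is available, opened with probability 4/7; weight (1/3)·(4/7) = 4/21.
The weights sum to 11/21.
So P(the gold coin in box 3 | the host opened box 1) = (4/21) / (11/21) = 4/11.

4/11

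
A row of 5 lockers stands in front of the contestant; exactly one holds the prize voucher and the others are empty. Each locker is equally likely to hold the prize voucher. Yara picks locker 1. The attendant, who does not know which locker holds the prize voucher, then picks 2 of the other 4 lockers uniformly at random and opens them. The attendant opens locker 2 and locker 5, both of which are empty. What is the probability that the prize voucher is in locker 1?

Condition on the true location of the prize voucher.
If it is in any of lockers 1, 3, and 4 (prior 1/5 each): the attendant picks exactly this set with probability 1/6 regardless, and none is the prize; weight (1/5)·(1/6) = 1/30 each.
If it is in either of lockers 2 and 5 (prior 1/5 each): that locker was opened and seen not to hold the prize — ruled out; weight (1/5)·0 = 0 each.
The weights sum to 1/10.
So P(the prize voucher in locker 1 | the attendant opened locker 2 and locker 5) = (1/30) / (1/10) = 1/3.

1/3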